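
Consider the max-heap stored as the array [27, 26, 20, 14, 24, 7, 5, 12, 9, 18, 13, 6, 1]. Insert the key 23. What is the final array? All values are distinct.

append 23 at index 13 → [27, 26, 20, 14, 24, 7, 5, 12, 9, 18, 13, 6, 1, 23]
23 > parent 5 at index 6, swap → [27, 26, 20, 14, 24, 7, 23, 12, 9, 18, 13, 6, 1, 5]
23 > parent 20 at index 2, swap → [27, 26, 23, 14, 24, 7, 20, 12, 9, 18, 13, 6, 1, 5]

[27, 26, 23, 14, 24, 7, 20, 12, 9, 18, 13, 6, 1, 5]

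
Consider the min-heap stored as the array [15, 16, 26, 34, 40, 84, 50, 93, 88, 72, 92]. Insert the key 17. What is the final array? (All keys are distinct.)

append 17 at index 11 → [15, 16, 26, 34, 40, 84, 50, 93, 88, 72, 92, 17]
17 < parent 84 at index 5, swap → [15, 16, 26, 34, 40, 17, 50, 93, 88, 72, 92, 84]
17 < parent 26 at index 2, swap → [15, 16, 17, 34, 40, 26, 50, 93, 88, 72, 92, 84]

[15, 16, 17, 34, 40, 26, 50, 93, 88, 72, 92, 84]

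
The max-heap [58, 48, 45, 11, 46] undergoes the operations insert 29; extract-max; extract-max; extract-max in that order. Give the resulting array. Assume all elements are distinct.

insert 29:
  append 29 at index 5 → [58, 48, 45, 11, 46, 29] (no swap needed)
extract-max → returns 58:
  remove root 58; move last element 29 to root → [29, 48, 45, 11, 46]
  29 vs larger child 48 at index 1, swap → [48, 29, 45, 11, 46]
  29 vs larger child 46 at index 4, swap → [48, 46, 45, 11, 29]
extract-max → returns 48:
  remove root 48; move last element 29 to root → [29, 46, 45, 11]
  29 vs larger child 46 at index 1, swap → [46, 29, 45, 11]
extract-max → returns 46:
  remove root 46; move last element 11 to root → [11, 29, 45]
  11 vs larger child 45 at index 2, swap → [45, 29, 11]

[45, 29, 11]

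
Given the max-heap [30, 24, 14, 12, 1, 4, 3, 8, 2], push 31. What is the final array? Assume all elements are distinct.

[31, 30, 14, 12, 24, 4, 3, 8, 2, 1]

append 31 at index 9 → [30, 24, 14, 12, 1, 4, 3, 8, 2, 31]
31 > parent 1 at index 4, swap → [30, 24, 14, 12, 31, 4, 3, 8, 2, 1]
31 > parent 24 at index 1, swap → [30, 31, 14, 12, 24, 4, 3, 8, 2, 1]
31 > parent 30 at index 0, swap → [31, 30, 14, 12, 24, 4, 3, 8, 2, 1]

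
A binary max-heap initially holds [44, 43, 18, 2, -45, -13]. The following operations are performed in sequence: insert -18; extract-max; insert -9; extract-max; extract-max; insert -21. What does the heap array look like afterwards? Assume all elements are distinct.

[2, -13, -9, -18, -45, -21]

insert -18:
  append -18 at index 6 → [44, 43, 18, 2, -45, -13, -18] (no swap needed)
extract-max → returns 44:
  remove root 44; move last element -18 to root → [-18, 43, 18, 2, -45, -13]
  -18 vs larger child 43 at index 1, swap → [43, -18, 18, 2, -45, -13]
  -18 vs larger child 2 at index 3, swap → [43, 2, 18, -18, -45, -13]
insert -9:
  append -9 at index 6 → [43, 2, 18, -18, -45, -13, -9] (no swap needed)
extract-max → returns 43:
  remove root 43; move last element -9 to root → [-9, 2, 18, -18, -45, -13]
  -9 vs larger child 18 at index 2, swap → [18, 2, -9, -18, -45, -13]
extract-max → returns 18:
  remove root 18; move last element -13 to root → [-13, 2, -9, -18, -45]
  -13 vs larger child 2 at index 1, swap → [2, -13, -9, -18, -45]
insert -21:
  append -21 at index 5 → [2, -13, -9, -18, -45, -21] (no swap needed)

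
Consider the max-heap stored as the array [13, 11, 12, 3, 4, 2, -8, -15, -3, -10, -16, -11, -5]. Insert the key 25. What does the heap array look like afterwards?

append 25 at index 13 → [13, 11, 12, 3, 4, 2, -8, -15, -3, -10, -16, -11, -5, 25]
25 > parent -8 at index 6, swap → [13, 11, 12, 3, 4, 2, 25, -15, -3, -10, -16, -11, -5, -8]
25 > parent 12 at index 2, swap → [13, 11, 25, 3, 4, 2, 12, -15, -3, -10, -16, -11, -5, -8]
25 > parent 13 at index 0, swap → [25, 11, 13, 3, 4, 2, 12, -15, -3, -10, -16, -11, -5, -8]

[25, 11, 13, 3, 4, 2, 12, -15, -3, -10, -16, -11, -5, -8]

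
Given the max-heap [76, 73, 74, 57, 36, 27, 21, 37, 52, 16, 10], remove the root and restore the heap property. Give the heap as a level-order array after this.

remove root 76; move last element 10 to root → [10, 73, 74, 57, 36, 27, 21, 37, 52, 16]
10 vs larger child 74 at index 2, swap → [74, 73, 10, 57, 36, 27, 21, 37, 52, 16]
10 vs larger child 27 at index 5, swap → [74, 73, 27, 57, 36, 10, 21, 37, 52, 16]

[74, 73, 27, 57, 36, 10, 21, 37, 52, 16]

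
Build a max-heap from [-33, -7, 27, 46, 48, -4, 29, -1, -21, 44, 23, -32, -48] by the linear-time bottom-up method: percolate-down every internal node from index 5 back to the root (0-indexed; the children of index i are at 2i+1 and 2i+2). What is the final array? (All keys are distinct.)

sift down from index 5: already satisfies heap property
sift down from index 4: already satisfies heap property
sift down from index 3: already satisfies heap property
sift down from index 2:
  27 vs larger child 29 at index 6, swap → [-33, -7, 29, 46, 48, -4, 27, -1, -21, 44, 23, -32, -48]
sift down from index 1:
  -7 vs larger child 48 at index 4, swap → [-33, 48, 29, 46, -7, -4, 27, -1, -21, 44, 23, -32, -48]
  -7 vs larger child 44 at index 9, swap → [-33, 48, 29, 46, 44, -4, 27, -1, -21, -7, 23, -32, -48]
sift down from index 0:
  -33 vs larger child 48 at index 1, swap → [48, -33, 29, 46, 44, -4, 27, -1, -21, -7, 23, -32, -48]
  -33 vs larger child 46 at index 3, swap → [48, 46, 29, -33, 44, -4, 27, -1, -21, -7, 23, -32, -48]
  -33 vs larger child -1 at index 7, swap → [48, 46, 29, -1, 44, -4, 27, -33, -21, -7, 23, -32, -48]

[48, 46, 29, -1, 44, -4, 27, -33, -21, -7, 23, -32, -48]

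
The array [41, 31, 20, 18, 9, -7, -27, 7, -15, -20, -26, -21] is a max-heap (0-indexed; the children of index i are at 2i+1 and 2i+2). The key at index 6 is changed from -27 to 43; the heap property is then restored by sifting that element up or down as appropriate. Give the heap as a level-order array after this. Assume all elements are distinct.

[43, 31, 41, 18, 9, -7, 20, 7, -15, -20, -26, -21]

set index 6 from -27 to 43 → [41, 31, 20, 18, 9, -7, 43, 7, -15, -20, -26, -21]
43 > parent 20 at index 2, swap → [41, 31, 43, 18, 9, -7, 20, 7, -15, -20, -26, -21]
43 > parent 41 at index 0, swap → [43, 31, 41, 18, 9, -7, 20, 7, -15, -20, -26, -21]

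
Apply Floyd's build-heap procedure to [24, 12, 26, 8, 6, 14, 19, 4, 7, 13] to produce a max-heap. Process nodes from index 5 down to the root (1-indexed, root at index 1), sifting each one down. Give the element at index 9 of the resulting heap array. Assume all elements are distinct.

sift down from index 5:
  6 vs only child 13 at index 10, swap → [24, 12, 26, 8, 13, 14, 19, 4, 7, 6]
sift down from index 4: already satisfies heap property
sift down from index 3: already satisfies heap property
sift down from index 2:
  12 vs larger child 13 at index 5, swap → [24, 13, 26, 8, 12, 14, 19, 4, 7, 6]
sift down from index 1:
  24 vs larger child 26 at index 3, swap → [26, 13, 24, 8, 12, 14, 19, 4, 7, 6]
resulting array: [26, 13, 24, 8, 12, 14, 19, 4, 7, 6]

7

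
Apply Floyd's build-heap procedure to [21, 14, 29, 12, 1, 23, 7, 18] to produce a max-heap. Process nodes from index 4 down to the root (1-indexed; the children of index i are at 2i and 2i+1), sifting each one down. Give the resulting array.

[29, 18, 23, 14, 1, 21, 7, 12]

sift down from index 4:
  12 vs only child 18 at index 8, swap → [21, 14, 29, 18, 1, 23, 7, 12]
sift down from index 3: already satisfies heap property
sift down from index 2:
  14 vs larger child 18 at index 4, swap → [21, 18, 29, 14, 1, 23, 7, 12]
sift down from index 1:
  21 vs larger child 29 at index 3, swap → [29, 18, 21, 14, 1, 23, 7, 12]
  21 vs larger child 23 at index 6, swap → [29, 18, 23, 14, 1, 21, 7, 12]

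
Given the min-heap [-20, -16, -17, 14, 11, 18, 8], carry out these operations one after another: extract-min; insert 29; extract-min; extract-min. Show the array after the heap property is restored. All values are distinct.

extract-min → returns -20:
  remove root -20; move last element 8 to root → [8, -16, -17, 14, 11, 18]
  8 vs smaller child -17 at index 2, swap → [-17, -16, 8, 14, 11, 18]
insert 29:
  append 29 at index 6 → [-17, -16, 8, 14, 11, 18, 29] (no swap needed)
extract-min → returns -17:
  remove root -17; move last element 29 to root → [29, -16, 8, 14, 11, 18]
  29 vs smaller child -16 at index 1, swap → [-16, 29, 8, 14, 11, 18]
  29 vs smaller child 11 at index 4, swap → [-16, 11, 8, 14, 29, 18]
extract-min → returns -16:
  remove root -16; move last element 18 to root → [18, 11, 8, 14, 29]
  18 vs smaller child 8 at index 2, swap → [8, 11, 18, 14, 29]

[8, 11, 18, 14, 29]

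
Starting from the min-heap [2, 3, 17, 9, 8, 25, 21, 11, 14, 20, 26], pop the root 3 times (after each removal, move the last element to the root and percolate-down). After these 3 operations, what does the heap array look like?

extract-min #1 returns 2:
  remove root 2; move last element 26 to root → [26, 3, 17, 9, 8, 25, 21, 11, 14, 20]
  26 vs smaller child 3 at index 1, swap → [3, 26, 17, 9, 8, 25, 21, 11, 14, 20]
  26 vs smaller child 8 at index 4, swap → [3, 8, 17, 9, 26, 25, 21, 11, 14, 20]
  26 vs only child 20 at index 9, swap → [3, 8, 17, 9, 20, 25, 21, 11, 14, 26]
extract-min #2 returns 3:
  remove root 3; move last element 26 to root → [26, 8, 17, 9, 20, 25, 21, 11, 14]
  26 vs smaller child 8 at index 1, swap → [8, 26, 17, 9, 20, 25, 21, 11, 14]
  26 vs smaller child 9 at index 3, swap → [8, 9, 17, 26, 20, 25, 21, 11, 14]
  26 vs smaller child 11 at index 7, swap → [8, 9, 17, 11, 20, 25, 21, 26, 14]
extract-min #3 returns 8:
  remove root 8; move last element 14 to root → [14, 9, 17, 11, 20, 25, 21, 26]
  14 vs smaller child 9 at index 1, swap → [9, 14, 17, 11, 20, 25, 21, 26]
  14 vs smaller child 11 at index 3, swap → [9, 11, 17, 14, 20, 25, 21, 26]

[9, 11, 17, 14, 20, 25, 21, 26]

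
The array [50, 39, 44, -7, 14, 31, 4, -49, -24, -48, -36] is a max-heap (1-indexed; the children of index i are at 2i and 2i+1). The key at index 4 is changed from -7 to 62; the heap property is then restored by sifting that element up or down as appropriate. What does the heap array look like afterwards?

set index 4 from -7 to 62 → [50, 39, 44, 62, 14, 31, 4, -49, -24, -48, -36]
62 > parent 39 at index 2, swap → [50, 62, 44, 39, 14, 31, 4, -49, -24, -48, -36]
62 > parent 50 at index 1, swap → [62, 50, 44, 39, 14, 31, 4, -49, -24, -48, -36]

[62, 50, 44, 39, 14, 31, 4, -49, -24, -48, -36]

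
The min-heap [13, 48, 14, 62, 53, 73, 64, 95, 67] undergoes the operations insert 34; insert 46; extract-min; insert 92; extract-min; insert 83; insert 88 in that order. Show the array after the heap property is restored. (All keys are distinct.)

[34, 46, 48, 62, 53, 73, 64, 95, 67, 92, 83, 88]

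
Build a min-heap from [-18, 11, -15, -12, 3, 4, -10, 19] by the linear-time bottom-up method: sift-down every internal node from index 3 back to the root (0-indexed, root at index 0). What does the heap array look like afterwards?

[-18, -12, -15, 11, 3, 4, -10, 19]

sift down from index 3: already satisfies heap property
sift down from index 2: already satisfies heap property
sift down from index 1:
  11 vs smaller child -12 at index 3, swap → [-18, -12, -15, 11, 3, 4, -10, 19]
sift down from index 0: already satisfies heap property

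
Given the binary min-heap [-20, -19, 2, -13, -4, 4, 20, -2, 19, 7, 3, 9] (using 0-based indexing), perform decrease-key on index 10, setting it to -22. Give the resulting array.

[-22, -20, 2, -13, -19, 4, 20, -2, 19, 7, -4, 9]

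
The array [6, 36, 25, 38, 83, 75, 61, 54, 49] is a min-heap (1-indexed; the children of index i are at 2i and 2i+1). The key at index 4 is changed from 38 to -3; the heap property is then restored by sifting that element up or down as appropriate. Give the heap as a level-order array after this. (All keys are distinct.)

[-3, 6, 25, 36, 83, 75, 61, 54, 49]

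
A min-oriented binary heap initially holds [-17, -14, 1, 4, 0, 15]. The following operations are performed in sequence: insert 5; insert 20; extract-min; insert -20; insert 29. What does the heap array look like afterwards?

[-20, -14, 1, 0, 20, 15, 5, 4, 29]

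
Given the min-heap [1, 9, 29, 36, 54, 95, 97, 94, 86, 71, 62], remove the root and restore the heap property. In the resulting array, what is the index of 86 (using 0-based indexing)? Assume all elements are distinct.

8

remove root 1; move last element 62 to root → [62, 9, 29, 36, 54, 95, 97, 94, 86, 71]
62 vs smaller child 9 at index 1, swap → [9, 62, 29, 36, 54, 95, 97, 94, 86, 71]
62 vs smaller child 36 at index 3, swap → [9, 36, 29, 62, 54, 95, 97, 94, 86, 71]
resulting array: [9, 36, 29, 62, 54, 95, 97, 94, 86, 71]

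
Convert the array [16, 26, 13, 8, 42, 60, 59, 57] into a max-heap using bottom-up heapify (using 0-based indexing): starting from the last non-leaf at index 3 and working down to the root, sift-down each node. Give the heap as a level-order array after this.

[60, 57, 59, 26, 42, 13, 16, 8]

sift down from index 3:
  8 vs only child 57 at index 7, swap → [16, 26, 13, 57, 42, 60, 59, 8]
sift down from index 2:
  13 vs larger child 60 at index 5, swap → [16, 26, 60, 57, 42, 13, 59, 8]
sift down from index 1:
  26 vs larger child 57 at index 3, swap → [16, 57, 60, 26, 42, 13, 59, 8]
sift down from index 0:
  16 vs larger child 60 at index 2, swap → [60, 57, 16, 26, 42, 13, 59, 8]
  16 vs larger child 59 at index 6, swap → [60, 57, 59, 26, 42, 13, 16, 8]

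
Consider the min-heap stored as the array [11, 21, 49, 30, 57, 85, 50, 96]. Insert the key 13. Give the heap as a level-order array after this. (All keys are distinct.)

[11, 13, 49, 21, 57, 85, 50, 96, 30]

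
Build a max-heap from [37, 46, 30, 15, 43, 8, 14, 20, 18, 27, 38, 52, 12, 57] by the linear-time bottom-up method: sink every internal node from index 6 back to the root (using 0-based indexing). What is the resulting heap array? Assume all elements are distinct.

sift down from index 6:
  14 vs only child 57 at index 13, swap → [37, 46, 30, 15, 43, 8, 57, 20, 18, 27, 38, 52, 12, 14]
sift down from index 5:
  8 vs larger child 52 at index 11, swap → [37, 46, 30, 15, 43, 52, 57, 20, 18, 27, 38, 8, 12, 14]
sift down from index 4: already satisfies heap property
sift down from index 3:
  15 vs larger child 20 at index 7, swap → [37, 46, 30, 20, 43, 52, 57, 15, 18, 27, 38, 8, 12, 14]
sift down from index 2:
  30 vs larger child 57 at index 6, swap → [37, 46, 57, 20, 43, 52, 30, 15, 18, 27, 38, 8, 12, 14]
sift down from index 1: already satisfies heap property
sift down from index 0:
  37 vs larger child 57 at index 2, swap → [57, 46, 37, 20, 43, 52, 30, 15, 18, 27, 38, 8, 12, 14]
  37 vs larger child 52 at index 5, swap → [57, 46, 52, 20, 43, 37, 30, 15, 18, 27, 38, 8, 12, 14]

[57, 46, 52, 20, 43, 37, 30, 15, 18, 27, 38, 8, 12, 14]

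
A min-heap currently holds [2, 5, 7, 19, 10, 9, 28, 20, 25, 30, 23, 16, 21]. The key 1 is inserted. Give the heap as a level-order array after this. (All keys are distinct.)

[1, 5, 2, 19, 10, 9, 7, 20, 25, 30, 23, 16, 21, 28]

append 1 at index 13 → [2, 5, 7, 19, 10, 9, 28, 20, 25, 30, 23, 16, 21, 1]
1 < parent 28 at index 6, swap → [2, 5, 7, 19, 10, 9, 1, 20, 25, 30, 23, 16, 21, 28]
1 < parent 7 at index 2, swap → [2, 5, 1, 19, 10, 9, 7, 20, 25, 30, 23, 16, 21, 28]
1 < parent 2 at index 0, swap → [1, 5, 2, 19, 10, 9, 7, 20, 25, 30, 23, 16, 21, 28]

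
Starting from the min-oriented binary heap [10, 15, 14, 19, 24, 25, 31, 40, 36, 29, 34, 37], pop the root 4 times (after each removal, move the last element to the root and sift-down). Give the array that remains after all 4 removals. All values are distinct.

[24, 29, 25, 34, 36, 37, 31, 40]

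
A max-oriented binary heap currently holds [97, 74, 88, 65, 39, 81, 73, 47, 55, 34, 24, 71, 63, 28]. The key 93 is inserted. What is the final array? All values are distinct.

[97, 74, 93, 65, 39, 81, 88, 47, 55, 34, 24, 71, 63, 28, 73]

append 93 at index 14 → [97, 74, 88, 65, 39, 81, 73, 47, 55, 34, 24, 71, 63, 28, 93]
93 > parent 73 at index 6, swap → [97, 74, 88, 65, 39, 81, 93, 47, 55, 34, 24, 71, 63, 28, 73]
93 > parent 88 at index 2, swap → [97, 74, 93, 65, 39, 81, 88, 47, 55, 34, 24, 71, 63, 28, 73]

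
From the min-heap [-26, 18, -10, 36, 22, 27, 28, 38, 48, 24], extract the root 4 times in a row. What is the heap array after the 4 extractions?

[24, 36, 27, 38, 48, 28]

extract-min #1 returns -26:
  remove root -26; move last element 24 to root → [24, 18, -10, 36, 22, 27, 28, 38, 48]
  24 vs smaller child -10 at index 2, swap → [-10, 18, 24, 36, 22, 27, 28, 38, 48]
extract-min #2 returns -10:
  remove root -10; move last element 48 to root → [48, 18, 24, 36, 22, 27, 28, 38]
  48 vs smaller child 18 at index 1, swap → [18, 48, 24, 36, 22, 27, 28, 38]
  48 vs smaller child 22 at index 4, swap → [18, 22, 24, 36, 48, 27, 28, 38]
extract-min #3 returns 18:
  remove root 18; move last element 38 to root → [38, 22, 24, 36, 48, 27, 28]
  38 vs smaller child 22 at index 1, swap → [22, 38, 24, 36, 48, 27, 28]
  38 vs smaller child 36 at index 3, swap → [22, 36, 24, 38, 48, 27, 28]
extract-min #4 returns 22:
  remove root 22; move last element 28 to root → [28, 36, 24, 38, 48, 27]
  28 vs smaller child 24 at index 2, swap → [24, 36, 28, 38, 48, 27]
  28 vs only child 27 at index 5, swap → [24, 36, 27, 38, 48, 28]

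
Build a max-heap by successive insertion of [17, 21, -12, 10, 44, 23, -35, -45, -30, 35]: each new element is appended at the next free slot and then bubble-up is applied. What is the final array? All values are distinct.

[44, 35, 23, 10, 21, -12, -35, -45, -30, 17]

Insert 17:
  append 17 at index 0 → [17] (no swap needed)
Insert 21:
  append 21 at index 1 → [17, 21]
  21 > parent 17 at index 0, swap → [21, 17]
Insert -12:
  append -12 at index 2 → [21, 17, -12] (no swap needed)
Insert 10:
  append 10 at index 3 → [21, 17, -12, 10] (no swap needed)
Insert 44:
  append 44 at index 4 → [21, 17, -12, 10, 44]
  44 > parent 17 at index 1, swap → [21, 44, -12, 10, 17]
  44 > parent 21 at index 0, swap → [44, 21, -12, 10, 17]
Insert 23:
  append 23 at index 5 → [44, 21, -12, 10, 17, 23]
  23 > parent -12 at index 2, swap → [44, 21, 23, 10, 17, -12]
Insert -35:
  append -35 at index 6 → [44, 21, 23, 10, 17, -12, -35] (no swap needed)
Insert -45:
  append -45 at index 7 → [44, 21, 23, 10, 17, -12, -35, -45] (no swap needed)
Insert -30:
  append -30 at index 8 → [44, 21, 23, 10, 17, -12, -35, -45, -30] (no swap needed)
Insert 35:
  append 35 at index 9 → [44, 21, 23, 10, 17, -12, -35, -45, -30, 35]
  35 > parent 17 at index 4, swap → [44, 21, 23, 10, 35, -12, -35, -45, -30, 17]
  35 > parent 21 at index 1, swap → [44, 35, 23, 10, 21, -12, -35, -45, -30, 17]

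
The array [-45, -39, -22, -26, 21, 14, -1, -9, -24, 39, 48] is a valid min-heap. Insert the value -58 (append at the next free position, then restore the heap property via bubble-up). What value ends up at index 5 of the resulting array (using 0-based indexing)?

-22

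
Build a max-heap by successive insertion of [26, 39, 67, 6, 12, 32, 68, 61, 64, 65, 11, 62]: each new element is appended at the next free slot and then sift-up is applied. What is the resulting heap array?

[68, 65, 67, 61, 64, 62, 39, 6, 26, 12, 11, 32]

Insert 26:
  append 26 at index 0 → [26] (no swap needed)
Insert 39:
  append 39 at index 1 → [26, 39]
  39 > parent 26 at index 0, swap → [39, 26]
Insert 67:
  append 67 at index 2 → [39, 26, 67]
  67 > parent 39 at index 0, swap → [67, 26, 39]
Insert 6:
  append 6 at index 3 → [67, 26, 39, 6] (no swap needed)
Insert 12:
  append 12 at index 4 → [67, 26, 39, 6, 12] (no swap needed)
Insert 32:
  append 32 at index 5 → [67, 26, 39, 6, 12, 32] (no swap needed)
Insert 68:
  append 68 at index 6 → [67, 26, 39, 6, 12, 32, 68]
  68 > parent 39 at index 2, swap → [67, 26, 68, 6, 12, 32, 39]
  68 > parent 67 at index 0, swap → [68, 26, 67, 6, 12, 32, 39]
Insert 61:
  append 61 at index 7 → [68, 26, 67, 6, 12, 32, 39, 61]
  61 > parent 6 at index 3, swap → [68, 26, 67, 61, 12, 32, 39, 6]
  61 > parent 26 at index 1, swap → [68, 61, 67, 26, 12, 32, 39, 6]
Insert 64:
  append 64 at index 8 → [68, 61, 67, 26, 12, 32, 39, 6, 64]
  64 > parent 26 at index 3, swap → [68, 61, 67, 64, 12, 32, 39, 6, 26]
  64 > parent 61 at index 1, swap → [68, 64, 67, 61, 12, 32, 39, 6, 26]
Insert 65:
  append 65 at index 9 → [68, 64, 67, 61, 12, 32, 39, 6, 26, 65]
  65 > parent 12 at index 4, swap → [68, 64, 67, 61, 65, 32, 39, 6, 26, 12]
  65 > parent 64 at index 1, swap → [68, 65, 67, 61, 64, 32, 39, 6, 26, 12]
Insert 11:
  append 11 at index 10 → [68, 65, 67, 61, 64, 32, 39, 6, 26, 12, 11] (no swap needed)
Insert 62:
  append 62 at index 11 → [68, 65, 67, 61, 64, 32, 39, 6, 26, 12, 11, 62]
  62 > parent 32 at index 5, swap → [68, 65, 67, 61, 64, 62, 39, 6, 26, 12, 11, 32]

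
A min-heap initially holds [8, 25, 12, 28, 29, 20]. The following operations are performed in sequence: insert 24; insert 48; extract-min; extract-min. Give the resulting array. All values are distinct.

[20, 25, 24, 28, 29, 48]

insert 24:
  append 24 at index 6 → [8, 25, 12, 28, 29, 20, 24] (no swap needed)
insert 48:
  append 48 at index 7 → [8, 25, 12, 28, 29, 20, 24, 48] (no swap needed)
extract-min → returns 8:
  remove root 8; move last element 48 to root → [48, 25, 12, 28, 29, 20, 24]
  48 vs smaller child 12 at index 2, swap → [12, 25, 48, 28, 29, 20, 24]
  48 vs smaller child 20 at index 5, swap → [12, 25, 20, 28, 29, 48, 24]
extract-min → returns 12:
  remove root 12; move last element 24 to root → [24, 25, 20, 28, 29, 48]
  24 vs smaller child 20 at index 2, swap → [20, 25, 24, 28, 29, 48]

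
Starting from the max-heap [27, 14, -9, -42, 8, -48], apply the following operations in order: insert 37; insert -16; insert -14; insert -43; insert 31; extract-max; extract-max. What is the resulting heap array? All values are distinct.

[27, 14, -9, -14, 8, -48, -43, -42, -16]

insert 37:
  append 37 at index 6 → [27, 14, -9, -42, 8, -48, 37]
  37 > parent -9 at index 2, swap → [27, 14, 37, -42, 8, -48, -9]
  37 > parent 27 at index 0, swap → [37, 14, 27, -42, 8, -48, -9]
insert -16:
  append -16 at index 7 → [37, 14, 27, -42, 8, -48, -9, -16]
  -16 > parent -42 at index 3, swap → [37, 14, 27, -16, 8, -48, -9, -42]
insert -14:
  append -14 at index 8 → [37, 14, 27, -16, 8, -48, -9, -42, -14]
  -14 > parent -16 at index 3, swap → [37, 14, 27, -14, 8, -48, -9, -42, -16]
insert -43:
  append -43 at index 9 → [37, 14, 27, -14, 8, -48, -9, -42, -16, -43] (no swap needed)
insert 31:
  append 31 at index 10 → [37, 14, 27, -14, 8, -48, -9, -42, -16, -43, 31]
  31 > parent 8 at index 4, swap → [37, 14, 27, -14, 31, -48, -9, -42, -16, -43, 8]
  31 > parent 14 at index 1, swap → [37, 31, 27, -14, 14, -48, -9, -42, -16, -43, 8]
extract-max → returns 37:
  remove root 37; move last element 8 to root → [8, 31, 27, -14, 14, -48, -9, -42, -16, -43]
  8 vs larger child 31 at index 1, swap → [31, 8, 27, -14, 14, -48, -9, -42, -16, -43]
  8 vs larger child 14 at index 4, swap → [31, 14, 27, -14, 8, -48, -9, -42, -16, -43]
extract-max → returns 31:
  remove root 31; move last element -43 to root → [-43, 14, 27, -14, 8, -48, -9, -42, -16]
  -43 vs larger child 27 at index 2, swap → [27, 14, -43, -14, 8, -48, -9, -42, -16]
  -43 vs larger child -9 at index 6, swap → [27, 14, -9, -14, 8, -48, -43, -42, -16]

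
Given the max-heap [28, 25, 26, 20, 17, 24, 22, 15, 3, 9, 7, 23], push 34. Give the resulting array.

append 34 at index 12 → [28, 25, 26, 20, 17, 24, 22, 15, 3, 9, 7, 23, 34]
34 > parent 24 at index 5, swap → [28, 25, 26, 20, 17, 34, 22, 15, 3, 9, 7, 23, 24]
34 > parent 26 at index 2, swap → [28, 25, 34, 20, 17, 26, 22, 15, 3, 9, 7, 23, 24]
34 > parent 28 at index 0, swap → [34, 25, 28, 20, 17, 26, 22, 15, 3, 9, 7, 23, 24]

[34, 25, 28, 20, 17, 26, 22, 15, 3, 9, 7, 23, 24]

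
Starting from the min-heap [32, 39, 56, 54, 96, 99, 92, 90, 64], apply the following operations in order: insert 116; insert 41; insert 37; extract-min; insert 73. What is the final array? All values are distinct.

insert 116:
  append 116 at index 9 → [32, 39, 56, 54, 96, 99, 92, 90, 64, 116] (no swap needed)
insert 41:
  append 41 at index 10 → [32, 39, 56, 54, 96, 99, 92, 90, 64, 116, 41]
  41 < parent 96 at index 4, swap → [32, 39, 56, 54, 41, 99, 92, 90, 64, 116, 96]
insert 37:
  append 37 at index 11 → [32, 39, 56, 54, 41, 99, 92, 90, 64, 116, 96, 37]
  37 < parent 99 at index 5, swap → [32, 39, 56, 54, 41, 37, 92, 90, 64, 116, 96, 99]
  37 < parent 56 at index 2, swap → [32, 39, 37, 54, 41, 56, 92, 90, 64, 116, 96, 99]
extract-min → returns 32:
  remove root 32; move last element 99 to root → [99, 39, 37, 54, 41, 56, 92, 90, 64, 116, 96]
  99 vs smaller child 37 at index 2, swap → [37, 39, 99, 54, 41, 56, 92, 90, 64, 116, 96]
  99 vs smaller child 56 at index 5, swap → [37, 39, 56, 54, 41, 99, 92, 90, 64, 116, 96]
insert 73:
  append 73 at index 11 → [37, 39, 56, 54, 41, 99, 92, 90, 64, 116, 96, 73]
  73 < parent 99 at index 5, swap → [37, 39, 56, 54, 41, 73, 92, 90, 64, 116, 96, 99]

[37, 39, 56, 54, 41, 73, 92, 90, 64, 116, 96, 99]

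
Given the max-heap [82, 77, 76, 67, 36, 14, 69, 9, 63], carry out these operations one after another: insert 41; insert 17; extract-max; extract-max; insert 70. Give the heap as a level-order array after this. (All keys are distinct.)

[76, 70, 69, 63, 67, 14, 36, 9, 17, 41]

insert 41:
  append 41 at index 9 → [82, 77, 76, 67, 36, 14, 69, 9, 63, 41]
  41 > parent 36 at index 4, swap → [82, 77, 76, 67, 41, 14, 69, 9, 63, 36]
insert 17:
  append 17 at index 10 → [82, 77, 76, 67, 41, 14, 69, 9, 63, 36, 17] (no swap needed)
extract-max → returns 82:
  remove root 82; move last element 17 to root → [17, 77, 76, 67, 41, 14, 69, 9, 63, 36]
  17 vs larger child 77 at index 1, swap → [77, 17, 76, 67, 41, 14, 69, 9, 63, 36]
  17 vs larger child 67 at index 3, swap → [77, 67, 76, 17, 41, 14, 69, 9, 63, 36]
  17 vs larger child 63 at index 8, swap → [77, 67, 76, 63, 41, 14, 69, 9, 17, 36]
extract-max → returns 77:
  remove root 77; move last element 36 to root → [36, 67, 76, 63, 41, 14, 69, 9, 17]
  36 vs larger child 76 at index 2, swap → [76, 67, 36, 63, 41, 14, 69, 9, 17]
  36 vs larger child 69 at index 6, swap → [76, 67, 69, 63, 41, 14, 36, 9, 17]
insert 70:
  append 70 at index 9 → [76, 67, 69, 63, 41, 14, 36, 9, 17, 70]
  70 > parent 41 at index 4, swap → [76, 67, 69, 63, 70, 14, 36, 9, 17, 41]
  70 > parent 67 at index 1, swap → [76, 70, 69, 63, 67, 14, 36, 9, 17, 41]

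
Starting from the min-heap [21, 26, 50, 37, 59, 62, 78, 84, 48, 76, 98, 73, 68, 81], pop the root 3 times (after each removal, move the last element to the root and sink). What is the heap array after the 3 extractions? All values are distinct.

[48, 59, 50, 68, 73, 62, 78, 84, 81, 76, 98]

extract-min #1 returns 21:
  remove root 21; move last element 81 to root → [81, 26, 50, 37, 59, 62, 78, 84, 48, 76, 98, 73, 68]
  81 vs smaller child 26 at index 1, swap → [26, 81, 50, 37, 59, 62, 78, 84, 48, 76, 98, 73, 68]
  81 vs smaller child 37 at index 3, swap → [26, 37, 50, 81, 59, 62, 78, 84, 48, 76, 98, 73, 68]
  81 vs smaller child 48 at index 8, swap → [26, 37, 50, 48, 59, 62, 78, 84, 81, 76, 98, 73, 68]
extract-min #2 returns 26:
  remove root 26; move last element 68 to root → [68, 37, 50, 48, 59, 62, 78, 84, 81, 76, 98, 73]
  68 vs smaller child 37 at index 1, swap → [37, 68, 50, 48, 59, 62, 78, 84, 81, 76, 98, 73]
  68 vs smaller child 48 at index 3, swap → [37, 48, 50, 68, 59, 62, 78, 84, 81, 76, 98, 73]
extract-min #3 returns 37:
  remove root 37; move last element 73 to root → [73, 48, 50, 68, 59, 62, 78, 84, 81, 76, 98]
  73 vs smaller child 48 at index 1, swap → [48, 73, 50, 68, 59, 62, 78, 84, 81, 76, 98]
  73 vs smaller child 59 at index 4, swap → [48, 59, 50, 68, 73, 62, 78, 84, 81, 76, 98]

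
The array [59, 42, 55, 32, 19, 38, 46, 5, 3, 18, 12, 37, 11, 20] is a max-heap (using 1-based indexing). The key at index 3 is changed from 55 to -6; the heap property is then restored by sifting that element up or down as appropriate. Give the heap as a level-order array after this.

[59, 42, 46, 32, 19, 38, 20, 5, 3, 18, 12, 37, 11, -6]

set index 3 from 55 to -6 → [59, 42, -6, 32, 19, 38, 46, 5, 3, 18, 12, 37, 11, 20]
-6 vs larger child 46 at index 7, swap → [59, 42, 46, 32, 19, 38, -6, 5, 3, 18, 12, 37, 11, 20]
-6 vs only child 20 at index 14, swap → [59, 42, 46, 32, 19, 38, 20, 5, 3, 18, 12, 37, 11, -6]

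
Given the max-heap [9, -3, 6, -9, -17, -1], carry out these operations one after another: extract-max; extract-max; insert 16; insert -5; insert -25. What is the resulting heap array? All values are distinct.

[16, -1, -5, -9, -3, -17, -25]

extract-max → returns 9:
  remove root 9; move last element -1 to root → [-1, -3, 6, -9, -17]
  -1 vs larger child 6 at index 2, swap → [6, -3, -1, -9, -17]
extract-max → returns 6:
  remove root 6; move last element -17 to root → [-17, -3, -1, -9]
  -17 vs larger child -1 at index 2, swap → [-1, -3, -17, -9]
insert 16:
  append 16 at index 4 → [-1, -3, -17, -9, 16]
  16 > parent -3 at index 1, swap → [-1, 16, -17, -9, -3]
  16 > parent -1 at index 0, swap → [16, -1, -17, -9, -3]
insert -5:
  append -5 at index 5 → [16, -1, -17, -9, -3, -5]
  -5 > parent -17 at index 2, swap → [16, -1, -5, -9, -3, -17]
insert -25:
  append -25 at index 6 → [16, -1, -5, -9, -3, -17, -25] (no swap needed)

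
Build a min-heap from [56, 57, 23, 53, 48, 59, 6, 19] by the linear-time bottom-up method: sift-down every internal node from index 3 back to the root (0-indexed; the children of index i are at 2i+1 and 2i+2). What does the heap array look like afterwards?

sift down from index 3:
  53 vs only child 19 at index 7, swap → [56, 57, 23, 19, 48, 59, 6, 53]
sift down from index 2:
  23 vs smaller child 6 at index 6, swap → [56, 57, 6, 19, 48, 59, 23, 53]
sift down from index 1:
  57 vs smaller child 19 at index 3, swap → [56, 19, 6, 57, 48, 59, 23, 53]
  57 vs only child 53 at index 7, swap → [56, 19, 6, 53, 48, 59, 23, 57]
sift down from index 0:
  56 vs smaller child 6 at index 2, swap → [6, 19, 56, 53, 48, 59, 23, 57]
  56 vs smaller child 23 at index 6, swap → [6, 19, 23, 53, 48, 59, 56, 57]

[6, 19, 23, 53, 48, 59, 56, 57]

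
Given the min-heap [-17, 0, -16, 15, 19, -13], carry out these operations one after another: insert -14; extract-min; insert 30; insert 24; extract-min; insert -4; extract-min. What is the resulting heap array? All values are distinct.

[-13, -4, 15, 0, 19, 24, 30]

insert -14:
  append -14 at index 6 → [-17, 0, -16, 15, 19, -13, -14] (no swap needed)
extract-min → returns -17:
  remove root -17; move last element -14 to root → [-14, 0, -16, 15, 19, -13]
  -14 vs smaller child -16 at index 2, swap → [-16, 0, -14, 15, 19, -13]
insert 30:
  append 30 at index 6 → [-16, 0, -14, 15, 19, -13, 30] (no swap needed)
insert 24:
  append 24 at index 7 → [-16, 0, -14, 15, 19, -13, 30, 24] (no swap needed)
extract-min → returns -16:
  remove root -16; move last element 24 to root → [24, 0, -14, 15, 19, -13, 30]
  24 vs smaller child -14 at index 2, swap → [-14, 0, 24, 15, 19, -13, 30]
  24 vs smaller child -13 at index 5, swap → [-14, 0, -13, 15, 19, 24, 30]
insert -4:
  append -4 at index 7 → [-14, 0, -13, 15, 19, 24, 30, -4]
  -4 < parent 15 at index 3, swap → [-14, 0, -13, -4, 19, 24, 30, 15]
  -4 < parent 0 at index 1, swap → [-14, -4, -13, 0, 19, 24, 30, 15]
extract-min → returns -14:
  remove root -14; move last element 15 to root → [15, -4, -13, 0, 19, 24, 30]
  15 vs smaller child -13 at index 2, swap → [-13, -4, 15, 0, 19, 24, 30]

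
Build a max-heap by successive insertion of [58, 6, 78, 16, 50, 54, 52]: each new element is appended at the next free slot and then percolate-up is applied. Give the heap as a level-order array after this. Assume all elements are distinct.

[78, 50, 58, 6, 16, 54, 52]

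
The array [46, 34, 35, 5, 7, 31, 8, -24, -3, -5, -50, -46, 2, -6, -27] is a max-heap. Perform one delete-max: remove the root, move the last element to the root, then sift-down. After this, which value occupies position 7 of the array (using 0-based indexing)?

-24

remove root 46; move last element -27 to root → [-27, 34, 35, 5, 7, 31, 8, -24, -3, -5, -50, -46, 2, -6]
-27 vs larger child 35 at index 2, swap → [35, 34, -27, 5, 7, 31, 8, -24, -3, -5, -50, -46, 2, -6]
-27 vs larger child 31 at index 5, swap → [35, 34, 31, 5, 7, -27, 8, -24, -3, -5, -50, -46, 2, -6]
-27 vs larger child 2 at index 12, swap → [35, 34, 31, 5, 7, 2, 8, -24, -3, -5, -50, -46, -27, -6]
resulting array: [35, 34, 31, 5, 7, 2, 8, -24, -3, -5, -50, -46, -27, -6]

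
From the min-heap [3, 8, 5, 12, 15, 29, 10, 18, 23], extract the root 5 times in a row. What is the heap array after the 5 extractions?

[15, 18, 23, 29]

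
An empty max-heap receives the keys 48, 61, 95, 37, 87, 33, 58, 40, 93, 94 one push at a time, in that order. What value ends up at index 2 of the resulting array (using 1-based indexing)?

94

Insert 48:
  append 48 at index 1 → [48] (no swap needed)
Insert 61:
  append 61 at index 2 → [48, 61]
  61 > parent 48 at index 1, swap → [61, 48]
Insert 95:
  append 95 at index 3 → [61, 48, 95]
  95 > parent 61 at index 1, swap → [95, 48, 61]
Insert 37:
  append 37 at index 4 → [95, 48, 61, 37] (no swap needed)
Insert 87:
  append 87 at index 5 → [95, 48, 61, 37, 87]
  87 > parent 48 at index 2, swap → [95, 87, 61, 37, 48]
Insert 33:
  append 33 at index 6 → [95, 87, 61, 37, 48, 33] (no swap needed)
Insert 58:
  append 58 at index 7 → [95, 87, 61, 37, 48, 33, 58] (no swap needed)
Insert 40:
  append 40 at index 8 → [95, 87, 61, 37, 48, 33, 58, 40]
  40 > parent 37 at index 4, swap → [95, 87, 61, 40, 48, 33, 58, 37]
Insert 93:
  append 93 at index 9 → [95, 87, 61, 40, 48, 33, 58, 37, 93]
  93 > parent 40 at index 4, swap → [95, 87, 61, 93, 48, 33, 58, 37, 40]
  93 > parent 87 at index 2, swap → [95, 93, 61, 87, 48, 33, 58, 37, 40]
Insert 94:
  append 94 at index 10 → [95, 93, 61, 87, 48, 33, 58, 37, 40, 94]
  94 > parent 48 at index 5, swap → [95, 93, 61, 87, 94, 33, 58, 37, 40, 48]
  94 > parent 93 at index 2, swap → [95, 94, 61, 87, 93, 33, 58, 37, 40, 48]
resulting array: [95, 94, 61, 87, 93, 33, 58, 37, 40, 48]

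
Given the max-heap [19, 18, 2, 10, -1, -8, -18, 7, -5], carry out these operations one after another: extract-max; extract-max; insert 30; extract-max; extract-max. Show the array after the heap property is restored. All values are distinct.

[7, -1, 2, -5, -18, -8]

extract-max → returns 19:
  remove root 19; move last element -5 to root → [-5, 18, 2, 10, -1, -8, -18, 7]
  -5 vs larger child 18 at index 1, swap → [18, -5, 2, 10, -1, -8, -18, 7]
  -5 vs larger child 10 at index 3, swap → [18, 10, 2, -5, -1, -8, -18, 7]
  -5 vs only child 7 at index 7, swap → [18, 10, 2, 7, -1, -8, -18, -5]
extract-max → returns 18:
  remove root 18; move last element -5 to root → [-5, 10, 2, 7, -1, -8, -18]
  -5 vs larger child 10 at index 1, swap → [10, -5, 2, 7, -1, -8, -18]
  -5 vs larger child 7 at index 3, swap → [10, 7, 2, -5, -1, -8, -18]
insert 30:
  append 30 at index 7 → [10, 7, 2, -5, -1, -8, -18, 30]
  30 > parent -5 at index 3, swap → [10, 7, 2, 30, -1, -8, -18, -5]
  30 > parent 7 at index 1, swap → [10, 30, 2, 7, -1, -8, -18, -5]
  30 > parent 10 at index 0, swap → [30, 10, 2, 7, -1, -8, -18, -5]
extract-max → returns 30:
  remove root 30; move last element -5 to root → [-5, 10, 2, 7, -1, -8, -18]
  -5 vs larger child 10 at index 1, swap → [10, -5, 2, 7, -1, -8, -18]
  -5 vs larger child 7 at index 3, swap → [10, 7, 2, -5, -1, -8, -18]
extract-max → returns 10:
  remove root 10; move last element -18 to root → [-18, 7, 2, -5, -1, -8]
  -18 vs larger child 7 at index 1, swap → [7, -18, 2, -5, -1, -8]
  -18 vs larger child -1 at index 4, swap → [7, -1, 2, -5, -18, -8]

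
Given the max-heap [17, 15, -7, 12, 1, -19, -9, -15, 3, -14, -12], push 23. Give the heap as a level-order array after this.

[23, 15, 17, 12, 1, -7, -9, -15, 3, -14, -12, -19]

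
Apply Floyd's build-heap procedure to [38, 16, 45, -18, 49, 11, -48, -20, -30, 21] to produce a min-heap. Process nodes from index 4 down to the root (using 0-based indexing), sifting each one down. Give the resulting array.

sift down from index 4:
  49 vs only child 21 at index 9, swap → [38, 16, 45, -18, 21, 11, -48, -20, -30, 49]
sift down from index 3:
  -18 vs smaller child -30 at index 8, swap → [38, 16, 45, -30, 21, 11, -48, -20, -18, 49]
sift down from index 2:
  45 vs smaller child -48 at index 6, swap → [38, 16, -48, -30, 21, 11, 45, -20, -18, 49]
sift down from index 1:
  16 vs smaller child -30 at index 3, swap → [38, -30, -48, 16, 21, 11, 45, -20, -18, 49]
  16 vs smaller child -20 at index 7, swap → [38, -30, -48, -20, 21, 11, 45, 16, -18, 49]
sift down from index 0:
  38 vs smaller child -48 at index 2, swap → [-48, -30, 38, -20, 21, 11, 45, 16, -18, 49]
  38 vs smaller child 11 at index 5, swap → [-48, -30, 11, -20, 21, 38, 45, 16, -18, 49]

[-48, -30, 11, -20, 21, 38, 45, 16, -18, 49]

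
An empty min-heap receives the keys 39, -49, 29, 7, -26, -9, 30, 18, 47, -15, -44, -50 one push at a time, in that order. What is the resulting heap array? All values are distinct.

Insert 39:
  append 39 at index 0 → [39] (no swap needed)
Insert -49:
  append -49 at index 1 → [39, -49]
  -49 < parent 39 at index 0, swap → [-49, 39]
Insert 29:
  append 29 at index 2 → [-49, 39, 29] (no swap needed)
Insert 7:
  append 7 at index 3 → [-49, 39, 29, 7]
  7 < parent 39 at index 1, swap → [-49, 7, 29, 39]
Insert -26:
  append -26 at index 4 → [-49, 7, 29, 39, -26]
  -26 < parent 7 at index 1, swap → [-49, -26, 29, 39, 7]
Insert -9:
  append -9 at index 5 → [-49, -26, 29, 39, 7, -9]
  -9 < parent 29 at index 2, swap → [-49, -26, -9, 39, 7, 29]
Insert 30:
  append 30 at index 6 → [-49, -26, -9, 39, 7, 29, 30] (no swap needed)
Insert 18:
  append 18 at index 7 → [-49, -26, -9, 39, 7, 29, 30, 18]
  18 < parent 39 at index 3, swap → [-49, -26, -9, 18, 7, 29, 30, 39]
Insert 47:
  append 47 at index 8 → [-49, -26, -9, 18, 7, 29, 30, 39, 47] (no swap needed)
Insert -15:
  append -15 at index 9 → [-49, -26, -9, 18, 7, 29, 30, 39, 47, -15]
  -15 < parent 7 at index 4, swap → [-49, -26, -9, 18, -15, 29, 30, 39, 47, 7]
Insert -44:
  append -44 at index 10 → [-49, -26, -9, 18, -15, 29, 30, 39, 47, 7, -44]
  -44 < parent -15 at index 4, swap → [-49, -26, -9, 18, -44, 29, 30, 39, 47, 7, -15]
  -44 < parent -26 at index 1, swap → [-49, -44, -9, 18, -26, 29, 30, 39, 47, 7, -15]
Insert -50:
  append -50 at index 11 → [-49, -44, -9, 18, -26, 29, 30, 39, 47, 7, -15, -50]
  -50 < parent 29 at index 5, swap → [-49, -44, -9, 18, -26, -50, 30, 39, 47, 7, -15, 29]
  -50 < parent -9 at index 2, swap → [-49, -44, -50, 18, -26, -9, 30, 39, 47, 7, -15, 29]
  -50 < parent -49 at index 0, swap → [-50, -44, -49, 18, -26, -9, 30, 39, 47, 7, -15, 29]

[-50, -44, -49, 18, -26, -9, 30, 39, 47, 7, -15, 29]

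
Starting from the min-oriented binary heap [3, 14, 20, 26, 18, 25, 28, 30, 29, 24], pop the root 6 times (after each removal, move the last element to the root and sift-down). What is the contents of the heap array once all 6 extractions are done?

extract-min #1 returns 3:
  remove root 3; move last element 24 to root → [24, 14, 20, 26, 18, 25, 28, 30, 29]
  24 vs smaller child 14 at index 1, swap → [14, 24, 20, 26, 18, 25, 28, 30, 29]
  24 vs smaller child 18 at index 4, swap → [14, 18, 20, 26, 24, 25, 28, 30, 29]
extract-min #2 returns 14:
  remove root 14; move last element 29 to root → [29, 18, 20, 26, 24, 25, 28, 30]
  29 vs smaller child 18 at index 1, swap → [18, 29, 20, 26, 24, 25, 28, 30]
  29 vs smaller child 24 at index 4, swap → [18, 24, 20, 26, 29, 25, 28, 30]
extract-min #3 returns 18:
  remove root 18; move last element 30 to root → [30, 24, 20, 26, 29, 25, 28]
  30 vs smaller child 20 at index 2, swap → [20, 24, 30, 26, 29, 25, 28]
  30 vs smaller child 25 at index 5, swap → [20, 24, 25, 26, 29, 30, 28]
extract-min #4 returns 20:
  remove root 20; move last element 28 to root → [28, 24, 25, 26, 29, 30]
  28 vs smaller child 24 at index 1, swap → [24, 28, 25, 26, 29, 30]
  28 vs smaller child 26 at index 3, swap → [24, 26, 25, 28, 29, 30]
extract-min #5 returns 24:
  remove root 24; move last element 30 to root → [30, 26, 25, 28, 29]
  30 vs smaller child 25 at index 2, swap → [25, 26, 30, 28, 29]
extract-min #6 returns 25:
  remove root 25; move last element 29 to root → [29, 26, 30, 28]
  29 vs smaller child 26 at index 1, swap → [26, 29, 30, 28]
  29 vs only child 28 at index 3, swap → [26, 28, 30, 29]

[26, 28, 30, 29]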